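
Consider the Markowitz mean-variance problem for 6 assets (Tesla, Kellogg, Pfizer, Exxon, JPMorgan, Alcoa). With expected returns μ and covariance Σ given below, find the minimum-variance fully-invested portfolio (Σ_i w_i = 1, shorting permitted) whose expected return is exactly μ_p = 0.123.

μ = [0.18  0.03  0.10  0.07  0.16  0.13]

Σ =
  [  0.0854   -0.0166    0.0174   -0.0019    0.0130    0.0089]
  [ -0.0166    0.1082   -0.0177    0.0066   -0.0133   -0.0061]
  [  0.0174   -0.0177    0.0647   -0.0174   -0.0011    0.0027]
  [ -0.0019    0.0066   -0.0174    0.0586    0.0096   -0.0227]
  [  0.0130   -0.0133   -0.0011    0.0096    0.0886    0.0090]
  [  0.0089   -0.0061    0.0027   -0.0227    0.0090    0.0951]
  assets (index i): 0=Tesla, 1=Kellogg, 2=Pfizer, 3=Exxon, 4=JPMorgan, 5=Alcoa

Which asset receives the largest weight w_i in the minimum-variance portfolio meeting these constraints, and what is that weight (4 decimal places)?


p=Σ⁻¹μ = [1.5805  0.9594  1.9044  2.1018  1.3513  1.6003]
q=Σ⁻¹𝟙 = [7.2912  14.5526  24.4145  27.7611  8.0778  15.9352]
a=μᵀp=1.075092  b=𝟙ᵀp=9.497750  c=𝟙ᵀq=98.032373  D=ac−b²=15.186551
λ₁=(c·0.123−b)/D = (98.032373·0.123−9.497750)/15.186551 = 0.168585
λ₂=(a−b·0.123)/D = (1.075092−9.497750·0.123)/15.186551 = -0.006132
w* = 0.168585·p + -0.006132·q:
  w_0 = 0.168585·1.5805 + -0.006132·7.2912 = 0.2217  (Tesla)
  w_1 = 0.168585·0.9594 + -0.006132·14.5526 = 0.0725  (Kellogg)
  w_2 = 0.168585·1.9044 + -0.006132·24.4145 = 0.1713  (Pfizer)
  w_3 = 0.168585·2.1018 + -0.006132·27.7611 = 0.1841  (Exxon)
  w_4 = 0.168585·1.3513 + -0.006132·8.0778 = 0.1783  (JPMorgan)
  w_5 = 0.168585·1.6003 + -0.006132·15.9352 = 0.1721  (Alcoa)
Σw_i=1.0000  μᵀw=0.1230
σ²=wᵀΣw=λ₁·μ_p+λ₂ = 0.168585·0.123 + -0.006132 = 0.014604 ≈ 0.0146

Tesla (0.2217)


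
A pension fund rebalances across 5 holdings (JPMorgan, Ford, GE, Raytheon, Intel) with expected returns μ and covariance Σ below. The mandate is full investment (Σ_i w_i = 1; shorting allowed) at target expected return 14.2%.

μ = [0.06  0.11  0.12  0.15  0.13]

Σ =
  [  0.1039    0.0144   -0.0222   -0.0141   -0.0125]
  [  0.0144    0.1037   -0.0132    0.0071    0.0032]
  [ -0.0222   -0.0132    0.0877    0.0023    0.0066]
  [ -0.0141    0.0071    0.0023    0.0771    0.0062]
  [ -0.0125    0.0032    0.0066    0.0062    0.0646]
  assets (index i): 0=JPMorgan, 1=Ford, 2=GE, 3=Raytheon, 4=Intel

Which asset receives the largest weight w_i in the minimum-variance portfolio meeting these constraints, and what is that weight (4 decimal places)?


p=Σ⁻¹μ = [1.2847  0.9034  1.6392  1.8983  1.8666]
q=Σ⁻¹𝟙 = [15.3643  8.0340  15.0036  13.3671  15.2391]
a=μᵀp=0.900560  b=𝟙ᵀp=7.592185  c=𝟙ᵀq=67.008179  D=ac−b²=2.703631
λ₁=(c·0.142−b)/D = (67.008179·0.142−7.592185)/2.703631 = 0.711257
λ₂=(a−b·0.142)/D = (0.900560−7.592185·0.142)/2.703631 = -0.065664
w* = 0.711257·p + -0.065664·q:
  w_0 = 0.711257·1.2847 + -0.065664·15.3643 = -0.0951  (JPMorgan)
  w_1 = 0.711257·0.9034 + -0.065664·8.0340 = 0.1150  (Ford)
  w_2 = 0.711257·1.6392 + -0.065664·15.0036 = 0.1807  (GE)
  w_3 = 0.711257·1.8983 + -0.065664·13.3671 = 0.4724  (Raytheon)
  w_4 = 0.711257·1.8666 + -0.065664·15.2391 = 0.3269  (Intel)
Σw_i=1.0000  μᵀw=0.1420
σ²=wᵀΣw=λ₁·μ_p+λ₂ = 0.711257·0.142 + -0.065664 = 0.035335 ≈ 0.0353

Raytheon (0.4724)


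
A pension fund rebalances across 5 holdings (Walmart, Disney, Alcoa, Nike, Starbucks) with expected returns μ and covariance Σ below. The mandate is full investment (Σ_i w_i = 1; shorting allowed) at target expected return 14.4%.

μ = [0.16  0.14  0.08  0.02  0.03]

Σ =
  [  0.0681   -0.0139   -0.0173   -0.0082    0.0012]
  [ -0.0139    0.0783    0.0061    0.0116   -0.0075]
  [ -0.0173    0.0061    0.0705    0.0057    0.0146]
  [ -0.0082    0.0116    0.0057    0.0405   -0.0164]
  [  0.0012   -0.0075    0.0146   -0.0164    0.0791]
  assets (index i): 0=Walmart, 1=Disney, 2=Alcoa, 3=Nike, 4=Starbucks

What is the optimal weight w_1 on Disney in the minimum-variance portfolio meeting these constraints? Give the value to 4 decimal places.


0.3438

p=Σ⁻¹μ = [3.2626  2.2076  1.6433  0.4217  0.3232]
q=Σ⁻¹𝟙 = [24.0487  13.1191  12.7847  31.1375  17.6174]
a=μᵀp=0.980690  b=𝟙ᵀp=7.858512  c=𝟙ᵀq=98.707380  D=ac−b²=35.045085
λ₁=(c·0.144−b)/D = (98.707380·0.144−7.858512)/35.045085 = 0.181348
λ₂=(a−b·0.144)/D = (0.980690−7.858512·0.144)/35.045085 = -0.004307
w* = 0.181348·p + -0.004307·q:
  w_0 = 0.181348·3.2626 + -0.004307·24.0487 = 0.4881  (Walmart)
  w_1 = 0.181348·2.2076 + -0.004307·13.1191 = 0.3438  (Disney)
  w_2 = 0.181348·1.6433 + -0.004307·12.7847 = 0.2430  (Alcoa)
  w_3 = 0.181348·0.4217 + -0.004307·31.1375 = -0.0576  (Nike)
  w_4 = 0.181348·0.3232 + -0.004307·17.6174 = -0.0173  (Starbucks)
Σw_i=1.0000  μᵀw=0.1440
σ²=wᵀΣw=λ₁·μ_p+λ₂ = 0.181348·0.144 + -0.004307 = 0.021807 ≈ 0.0218


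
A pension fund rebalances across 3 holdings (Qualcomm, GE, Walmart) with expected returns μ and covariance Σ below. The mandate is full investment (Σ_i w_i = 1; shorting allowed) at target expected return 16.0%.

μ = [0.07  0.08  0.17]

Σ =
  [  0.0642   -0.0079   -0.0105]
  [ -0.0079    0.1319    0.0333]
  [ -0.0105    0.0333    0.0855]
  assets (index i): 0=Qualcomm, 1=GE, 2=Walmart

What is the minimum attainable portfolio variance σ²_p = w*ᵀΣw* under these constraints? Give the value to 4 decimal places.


g=Σ⁻¹μ = [1.4544  0.1625  2.1036]
h=Σ⁻¹𝟙 = [18.1939  5.7164  11.7039]
a=μᵀg=0.472424  b=𝟙ᵀg=3.720543  c=𝟙ᵀh=35.614189  D=ac−b²=2.982561
λ₁=(c·0.160−b)/D = (35.614189·0.160−3.720543)/2.982561 = 0.663097
λ₂=(a−b·0.160)/D = (0.472424−3.720543·0.160)/2.982561 = -0.041194
w* = 0.663097·g + -0.041194·h:
  w_0 = 0.663097·1.4544 + -0.041194·18.1939 = 0.2149  (Qualcomm)
  w_1 = 0.663097·0.1625 + -0.041194·5.7164 = -0.1277  (GE)
  w_2 = 0.663097·2.1036 + -0.041194·11.7039 = 0.9128  (Walmart)
Σw_i=1.0000  μᵀw=0.1600
σ²=wᵀΣw=λ₁·μ_p+λ₂ = 0.663097·0.160 + -0.041194 = 0.064902 ≈ 0.0649

0.0649


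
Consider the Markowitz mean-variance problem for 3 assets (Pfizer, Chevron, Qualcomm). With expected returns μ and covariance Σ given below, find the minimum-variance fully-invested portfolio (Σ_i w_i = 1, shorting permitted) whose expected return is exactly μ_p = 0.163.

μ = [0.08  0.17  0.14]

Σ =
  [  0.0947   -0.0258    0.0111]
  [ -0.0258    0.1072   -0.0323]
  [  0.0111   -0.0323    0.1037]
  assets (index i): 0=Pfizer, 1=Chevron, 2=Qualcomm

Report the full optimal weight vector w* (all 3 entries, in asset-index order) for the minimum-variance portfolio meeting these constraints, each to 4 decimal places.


-0.0799  0.6069  0.4731

x=Σ⁻¹μ = [1.2916  2.4961  1.9893]
y=Σ⁻¹𝟙 = [13.5178  16.6101  13.3699]
a=μᵀx=0.806155  b=𝟙ᵀx=5.776936  c=𝟙ᵀy=43.497858  D=ac−b²=1.693014
λ₁=(c·0.163−b)/D = (43.497858·0.163−5.776936)/1.693014 = 0.775667
λ₂=(a−b·0.163)/D = (0.806155−5.776936·0.163)/1.693014 = -0.080026
w* = 0.775667·x + -0.080026·y:
  w_0 = 0.775667·1.2916 + -0.080026·13.5178 = -0.0799  (Pfizer)
  w_1 = 0.775667·2.4961 + -0.080026·16.6101 = 0.6069  (Chevron)
  w_2 = 0.775667·1.9893 + -0.080026·13.3699 = 0.4731  (Qualcomm)
Σw_i=1.0000  μᵀw=0.1630
σ²=wᵀΣw=λ₁·μ_p+λ₂ = 0.775667·0.163 + -0.080026 = 0.046407 ≈ 0.0464


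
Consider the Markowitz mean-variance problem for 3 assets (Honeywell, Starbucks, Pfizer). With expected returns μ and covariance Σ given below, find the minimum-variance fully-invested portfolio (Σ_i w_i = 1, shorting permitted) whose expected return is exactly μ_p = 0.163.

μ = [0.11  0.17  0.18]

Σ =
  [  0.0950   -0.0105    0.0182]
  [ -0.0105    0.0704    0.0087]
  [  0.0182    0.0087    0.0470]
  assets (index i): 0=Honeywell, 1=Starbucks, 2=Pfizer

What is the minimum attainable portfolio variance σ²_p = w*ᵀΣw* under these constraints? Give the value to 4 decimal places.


0.0265

p=Σ⁻¹μ = [0.7968  2.1476  3.1237]
q=Σ⁻¹𝟙 = [9.1251  13.6859  15.2097]
a=μᵀp=1.015007  b=𝟙ᵀp=6.068114  c=𝟙ᵀq=38.020732  D=ac−b²=1.769291
λ₁=(c·0.163−b)/D = (38.020732·0.163−6.068114)/1.769291 = 0.073060
λ₂=(a−b·0.163)/D = (1.015007−6.068114·0.163)/1.769291 = 0.014641
w* = 0.073060·p + 0.014641·q:
  w_0 = 0.073060·0.7968 + 0.014641·9.1251 = 0.1918  (Honeywell)
  w_1 = 0.073060·2.1476 + 0.014641·13.6859 = 0.3573  (Starbucks)
  w_2 = 0.073060·3.1237 + 0.014641·15.2097 = 0.4509  (Pfizer)
Σw_i=1.0000  μᵀw=0.1630
σ²=wᵀΣw=λ₁·μ_p+λ₂ = 0.073060·0.163 + 0.014641 = 0.026550 ≈ 0.0265


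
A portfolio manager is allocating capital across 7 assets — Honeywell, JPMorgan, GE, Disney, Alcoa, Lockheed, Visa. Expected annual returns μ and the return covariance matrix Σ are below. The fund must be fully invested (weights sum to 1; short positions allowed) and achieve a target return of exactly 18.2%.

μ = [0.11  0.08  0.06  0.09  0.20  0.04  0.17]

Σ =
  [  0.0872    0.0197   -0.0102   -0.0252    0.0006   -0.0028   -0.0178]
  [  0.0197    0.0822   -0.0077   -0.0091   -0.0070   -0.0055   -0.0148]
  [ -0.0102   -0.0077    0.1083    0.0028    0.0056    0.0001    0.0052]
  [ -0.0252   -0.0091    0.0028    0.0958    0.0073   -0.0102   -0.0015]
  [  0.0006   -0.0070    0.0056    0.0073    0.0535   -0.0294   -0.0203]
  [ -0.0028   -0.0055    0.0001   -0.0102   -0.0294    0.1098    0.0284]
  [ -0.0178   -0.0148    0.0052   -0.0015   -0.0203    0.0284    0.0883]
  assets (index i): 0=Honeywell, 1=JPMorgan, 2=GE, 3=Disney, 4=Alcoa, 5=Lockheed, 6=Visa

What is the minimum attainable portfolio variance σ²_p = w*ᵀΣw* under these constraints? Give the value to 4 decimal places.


u=Σ⁻¹μ = [2.0062  1.9016  0.3703  1.3866  5.7877  1.2644  3.5740]
v=Σ⁻¹𝟙 = [17.4319  18.2363  8.9976  15.8897  34.2077  15.8127  20.4142]
a=μᵀu=2.335515  b=𝟙ᵀu=16.290798  c=𝟙ᵀv=130.990007  D=ac−b²=40.539067
λ₁=(c·0.182−b)/D = (130.990007·0.182−16.290798)/40.539067 = 0.186225
λ₂=(a−b·0.182)/D = (2.335515−16.290798·0.182)/40.539067 = -0.015526
w* = 0.186225·u + -0.015526·v:
  w_0 = 0.186225·2.0062 + -0.015526·17.4319 = 0.1030  (Honeywell)
  w_1 = 0.186225·1.9016 + -0.015526·18.2363 = 0.0710  (JPMorgan)
  w_2 = 0.186225·0.3703 + -0.015526·8.9976 = -0.0707  (GE)
  w_3 = 0.186225·1.3866 + -0.015526·15.8897 = 0.0115  (Disney)
  w_4 = 0.186225·5.7877 + -0.015526·34.2077 = 0.5467  (Alcoa)
  w_5 = 0.186225·1.2644 + -0.015526·15.8127 = -0.0100  (Lockheed)
  w_6 = 0.186225·3.5740 + -0.015526·20.4142 = 0.3486  (Visa)
Σw_i=1.0000  μᵀw=0.1820
σ²=wᵀΣw=λ₁·μ_p+λ₂ = 0.186225·0.182 + -0.015526 = 0.018367 ≈ 0.0184

0.0184


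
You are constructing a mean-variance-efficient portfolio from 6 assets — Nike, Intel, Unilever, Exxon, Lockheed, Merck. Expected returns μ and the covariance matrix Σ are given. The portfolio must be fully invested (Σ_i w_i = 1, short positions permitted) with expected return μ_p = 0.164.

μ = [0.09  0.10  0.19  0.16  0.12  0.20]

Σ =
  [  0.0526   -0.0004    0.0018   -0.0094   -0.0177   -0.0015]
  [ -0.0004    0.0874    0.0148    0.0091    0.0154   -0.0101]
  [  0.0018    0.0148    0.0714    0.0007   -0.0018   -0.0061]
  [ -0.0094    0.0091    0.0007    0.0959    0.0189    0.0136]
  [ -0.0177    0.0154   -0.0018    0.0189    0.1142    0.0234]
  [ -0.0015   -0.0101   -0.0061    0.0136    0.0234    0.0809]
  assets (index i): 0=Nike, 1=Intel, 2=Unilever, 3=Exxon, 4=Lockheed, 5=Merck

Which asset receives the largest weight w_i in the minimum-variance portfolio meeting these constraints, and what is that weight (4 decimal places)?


u=Σ⁻¹μ = [2.1374  0.7347  2.6627  1.3271  0.6127  2.4040]
v=Σ⁻¹𝟙 = [23.0987  8.4140  12.7370  8.7098  7.6842  11.1132]
a=μᵀu=1.538411  b=𝟙ᵀu=9.878630  c=𝟙ᵀv=71.756898  D=ac−b²=12.804271
λ₁=(c·0.164−b)/D = (71.756898·0.164−9.878630)/12.804271 = 0.147568
λ₂=(a−b·0.164)/D = (1.538411−9.878630·0.164)/12.804271 = -0.006379
w* = 0.147568·u + -0.006379·v:
  w_0 = 0.147568·2.1374 + -0.006379·23.0987 = 0.1681  (Nike)
  w_1 = 0.147568·0.7347 + -0.006379·8.4140 = 0.0547  (Intel)
  w_2 = 0.147568·2.6627 + -0.006379·12.7370 = 0.3117  (Unilever)
  w_3 = 0.147568·1.3271 + -0.006379·8.7098 = 0.1403  (Exxon)
  w_4 = 0.147568·0.6127 + -0.006379·7.6842 = 0.0414  (Lockheed)
  w_5 = 0.147568·2.4040 + -0.006379·11.1132 = 0.2839  (Merck)
Σw_i=1.0000  μᵀw=0.1640
σ²=wᵀΣw=λ₁·μ_p+λ₂ = 0.147568·0.164 + -0.006379 = 0.017822 ≈ 0.0178

Unilever (0.3117)


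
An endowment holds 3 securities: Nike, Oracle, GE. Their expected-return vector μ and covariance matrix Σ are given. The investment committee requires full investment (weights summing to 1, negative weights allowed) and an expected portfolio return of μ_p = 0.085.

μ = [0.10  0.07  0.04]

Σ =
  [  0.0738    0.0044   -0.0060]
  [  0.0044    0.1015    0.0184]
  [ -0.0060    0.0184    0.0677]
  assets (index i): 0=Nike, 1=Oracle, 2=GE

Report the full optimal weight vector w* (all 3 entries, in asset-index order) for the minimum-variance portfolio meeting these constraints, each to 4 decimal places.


0.6364  0.2272  0.1364

u=Σ⁻¹μ = [1.3698  0.5271  0.5690]
v=Σ⁻¹𝟙 = [14.3106  6.6520  14.2314]
a=μᵀu=0.196643  b=𝟙ᵀu=2.465952  c=𝟙ᵀv=35.193960  D=ac−b²=0.839713
λ₁=(c·0.085−b)/D = (35.193960·0.085−2.465952)/0.839713 = 0.625851
λ₂=(a−b·0.085)/D = (0.196643−2.465952·0.085)/0.839713 = -0.015438
w* = 0.625851·u + -0.015438·v:
  w_0 = 0.625851·1.3698 + -0.015438·14.3106 = 0.6364  (Nike)
  w_1 = 0.625851·0.5271 + -0.015438·6.6520 = 0.2272  (Oracle)
  w_2 = 0.625851·0.5690 + -0.015438·14.2314 = 0.1364  (GE)
Σw_i=1.0000  μᵀw=0.0850
σ²=wᵀΣw=λ₁·μ_p+λ₂ = 0.625851·0.085 + -0.015438 = 0.037760 ≈ 0.0378


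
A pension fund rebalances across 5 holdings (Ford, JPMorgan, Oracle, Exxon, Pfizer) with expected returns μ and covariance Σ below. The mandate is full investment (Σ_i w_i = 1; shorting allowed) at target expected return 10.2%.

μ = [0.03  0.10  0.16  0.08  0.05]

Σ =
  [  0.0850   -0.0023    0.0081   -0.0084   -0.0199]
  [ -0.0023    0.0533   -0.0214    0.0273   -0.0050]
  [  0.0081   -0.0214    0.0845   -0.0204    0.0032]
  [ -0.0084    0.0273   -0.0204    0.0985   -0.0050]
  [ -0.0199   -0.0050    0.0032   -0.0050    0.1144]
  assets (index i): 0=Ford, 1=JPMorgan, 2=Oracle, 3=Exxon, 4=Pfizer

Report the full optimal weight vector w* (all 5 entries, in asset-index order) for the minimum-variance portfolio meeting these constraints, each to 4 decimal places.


x=Σ⁻¹μ = [0.3722  2.6689  2.6781  0.6880  0.5736]
y=Σ⁻¹𝟙 = [14.4379  22.9802  18.0729  9.3748  12.1613]
a=μᵀx=0.790274  b=𝟙ᵀx=6.980858  c=𝟙ᵀy=77.027013  D=ac−b²=12.140096
λ₁=(c·0.102−b)/D = (77.027013·0.102−6.980858)/12.140096 = 0.072149
λ₂=(a−b·0.102)/D = (0.790274−6.980858·0.102)/12.140096 = 0.006444
w* = 0.072149·x + 0.006444·y:
  w_0 = 0.072149·0.3722 + 0.006444·14.4379 = 0.1199  (Ford)
  w_1 = 0.072149·2.6689 + 0.006444·22.9802 = 0.3406  (JPMorgan)
  w_2 = 0.072149·2.6781 + 0.006444·18.0729 = 0.3097  (Oracle)
  w_3 = 0.072149·0.6880 + 0.006444·9.3748 = 0.1100  (Exxon)
  w_4 = 0.072149·0.5736 + 0.006444·12.1613 = 0.1197  (Pfizer)
Σw_i=1.0000  μᵀw=0.1020
σ²=wᵀΣw=λ₁·μ_p+λ₂ = 0.072149·0.102 + 0.006444 = 0.013803 ≈ 0.0138

0.1199  0.3406  0.3097  0.1100  0.1197


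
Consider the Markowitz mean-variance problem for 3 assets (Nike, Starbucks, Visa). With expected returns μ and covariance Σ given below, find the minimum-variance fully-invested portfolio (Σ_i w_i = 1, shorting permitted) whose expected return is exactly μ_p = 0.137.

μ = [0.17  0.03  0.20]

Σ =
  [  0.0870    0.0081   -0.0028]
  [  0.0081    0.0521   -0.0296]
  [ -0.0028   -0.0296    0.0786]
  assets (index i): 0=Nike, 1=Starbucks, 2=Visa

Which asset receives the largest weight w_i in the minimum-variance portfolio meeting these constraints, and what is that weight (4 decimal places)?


Visa (0.4429)

g=Σ⁻¹μ = [1.8556  2.2524  3.4589]
h=Σ⁻¹𝟙 = [9.3221  32.0102  25.1095]
a=μᵀg=1.074807  b=𝟙ᵀg=7.566957  c=𝟙ᵀh=66.441764  D=ac−b²=14.153245
λ₁=(c·0.137−b)/D = (66.441764·0.137−7.566957)/14.153245 = 0.108496
λ₂=(a−b·0.137)/D = (1.074807−7.566957·0.137)/14.153245 = 0.002694
w* = 0.108496·g + 0.002694·h:
  w_0 = 0.108496·1.8556 + 0.002694·9.3221 = 0.2264  (Nike)
  w_1 = 0.108496·2.2524 + 0.002694·32.0102 = 0.3306  (Starbucks)
  w_2 = 0.108496·3.4589 + 0.002694·25.1095 = 0.4429  (Visa)
Σw_i=1.0000  μᵀw=0.1370
σ²=wᵀΣw=λ₁·μ_p+λ₂ = 0.108496·0.137 + 0.002694 = 0.017558 ≈ 0.0176


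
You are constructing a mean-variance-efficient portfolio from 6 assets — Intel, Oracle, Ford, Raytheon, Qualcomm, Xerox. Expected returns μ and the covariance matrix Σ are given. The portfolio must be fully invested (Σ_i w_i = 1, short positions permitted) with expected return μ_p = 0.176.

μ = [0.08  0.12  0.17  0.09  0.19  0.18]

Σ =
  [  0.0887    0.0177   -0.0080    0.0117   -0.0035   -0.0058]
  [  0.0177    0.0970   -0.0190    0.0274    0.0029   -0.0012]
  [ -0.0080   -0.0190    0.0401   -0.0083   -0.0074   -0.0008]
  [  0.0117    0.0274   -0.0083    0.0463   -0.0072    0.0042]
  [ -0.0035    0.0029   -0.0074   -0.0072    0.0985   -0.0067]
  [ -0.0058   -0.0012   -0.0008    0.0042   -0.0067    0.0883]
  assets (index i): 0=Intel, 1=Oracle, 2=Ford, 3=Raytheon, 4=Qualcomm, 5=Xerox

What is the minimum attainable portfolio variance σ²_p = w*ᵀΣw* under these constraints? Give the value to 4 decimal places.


0.0163

x=Σ⁻¹μ = [1.1269  1.6222  6.1931  2.0191  2.6904  2.2988]
y=Σ⁻¹𝟙 = [11.5481  9.5657  39.3380  21.3510  15.6638  12.7429]
a=μᵀx=2.444339  b=𝟙ᵀx=15.950622  c=𝟙ᵀy=110.209473  D=ac−b²=14.966965
λ₁=(c·0.176−b)/D = (110.209473·0.176−15.950622)/14.966965 = 0.230257
λ₂=(a−b·0.176)/D = (2.444339−15.950622·0.176)/14.966965 = -0.024251
w* = 0.230257·x + -0.024251·y:
  w_0 = 0.230257·1.1269 + -0.024251·11.5481 = -0.0206  (Intel)
  w_1 = 0.230257·1.6222 + -0.024251·9.5657 = 0.1415  (Oracle)
  w_2 = 0.230257·6.1931 + -0.024251·39.3380 = 0.4720  (Ford)
  w_3 = 0.230257·2.0191 + -0.024251·21.3510 = -0.0529  (Raytheon)
  w_4 = 0.230257·2.6904 + -0.024251·15.6638 = 0.2396  (Qualcomm)
  w_5 = 0.230257·2.2988 + -0.024251·12.7429 = 0.2203  (Xerox)
Σw_i=1.0000  μᵀw=0.1760
σ²=wᵀΣw=λ₁·μ_p+λ₂ = 0.230257·0.176 + -0.024251 = 0.016274 ≈ 0.0163


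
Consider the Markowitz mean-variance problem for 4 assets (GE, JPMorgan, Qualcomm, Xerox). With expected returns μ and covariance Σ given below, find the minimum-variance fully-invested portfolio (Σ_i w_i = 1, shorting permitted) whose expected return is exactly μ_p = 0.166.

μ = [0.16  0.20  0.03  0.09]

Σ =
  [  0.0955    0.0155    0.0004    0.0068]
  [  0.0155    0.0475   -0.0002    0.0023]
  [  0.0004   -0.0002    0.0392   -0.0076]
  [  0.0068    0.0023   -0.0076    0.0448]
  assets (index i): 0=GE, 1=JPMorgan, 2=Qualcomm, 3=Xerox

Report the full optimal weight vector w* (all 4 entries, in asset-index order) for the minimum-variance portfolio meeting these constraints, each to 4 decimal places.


0.1414  0.6203  0.0356  0.2027

x=Σ⁻¹μ = [0.9168  3.8258  1.1373  1.8663]
y=Σ⁻¹𝟙 = [5.5710  18.1176  30.5334  25.7255]
a=μᵀx=1.113930  b=𝟙ᵀx=7.746179  c=𝟙ᵀy=79.947469  D=ac−b²=29.052591
λ₁=(c·0.166−b)/D = (79.947469·0.166−7.746179)/29.052591 = 0.190176
λ₂=(a−b·0.166)/D = (1.113930−7.746179·0.166)/29.052591 = -0.005918
w* = 0.190176·x + -0.005918·y:
  w_0 = 0.190176·0.9168 + -0.005918·5.5710 = 0.1414  (GE)
  w_1 = 0.190176·3.8258 + -0.005918·18.1176 = 0.6203  (JPMorgan)
  w_2 = 0.190176·1.1373 + -0.005918·30.5334 = 0.0356  (Qualcomm)
  w_3 = 0.190176·1.8663 + -0.005918·25.7255 = 0.2027  (Xerox)
Σw_i=1.0000  μᵀw=0.1660
σ²=wᵀΣw=λ₁·μ_p+λ₂ = 0.190176·0.166 + -0.005918 = 0.025651 ≈ 0.0257


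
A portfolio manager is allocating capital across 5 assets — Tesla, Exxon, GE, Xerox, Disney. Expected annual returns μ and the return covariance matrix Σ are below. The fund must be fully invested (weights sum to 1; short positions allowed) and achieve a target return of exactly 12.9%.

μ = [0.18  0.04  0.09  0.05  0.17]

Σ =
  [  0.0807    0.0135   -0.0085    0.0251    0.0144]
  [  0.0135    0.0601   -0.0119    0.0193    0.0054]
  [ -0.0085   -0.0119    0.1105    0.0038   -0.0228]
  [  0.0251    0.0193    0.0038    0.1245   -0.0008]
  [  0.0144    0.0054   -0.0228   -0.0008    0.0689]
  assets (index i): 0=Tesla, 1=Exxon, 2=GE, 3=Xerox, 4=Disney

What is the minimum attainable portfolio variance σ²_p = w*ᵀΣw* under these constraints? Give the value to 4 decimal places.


x=Σ⁻¹μ = [1.9005  0.3318  1.5243  -0.0631  2.5478]
y=Σ⁻¹𝟙 = [7.2011  15.1516  14.5429  3.8948  16.6790]
a=μᵀx=0.922524  b=𝟙ᵀx=6.241293  c=𝟙ᵀy=57.469402  D=ac−b²=14.063157
λ₁=(c·0.129−b)/D = (57.469402·0.129−6.241293)/14.063157 = 0.083357
λ₂=(a−b·0.129)/D = (0.922524−6.241293·0.129)/14.063157 = 0.008348
w* = 0.083357·x + 0.008348·y:
  w_0 = 0.083357·1.9005 + 0.008348·7.2011 = 0.2185  (Tesla)
  w_1 = 0.083357·0.3318 + 0.008348·15.1516 = 0.1541  (Exxon)
  w_2 = 0.083357·1.5243 + 0.008348·14.5429 = 0.2485  (GE)
  w_3 = 0.083357·-0.0631 + 0.008348·3.8948 = 0.0272  (Xerox)
  w_4 = 0.083357·2.5478 + 0.008348·16.6790 = 0.3516  (Disney)
Σw_i=1.0000  μᵀw=0.1290
σ²=wᵀΣw=λ₁·μ_p+λ₂ = 0.083357·0.129 + 0.008348 = 0.019101 ≈ 0.0191

0.0191


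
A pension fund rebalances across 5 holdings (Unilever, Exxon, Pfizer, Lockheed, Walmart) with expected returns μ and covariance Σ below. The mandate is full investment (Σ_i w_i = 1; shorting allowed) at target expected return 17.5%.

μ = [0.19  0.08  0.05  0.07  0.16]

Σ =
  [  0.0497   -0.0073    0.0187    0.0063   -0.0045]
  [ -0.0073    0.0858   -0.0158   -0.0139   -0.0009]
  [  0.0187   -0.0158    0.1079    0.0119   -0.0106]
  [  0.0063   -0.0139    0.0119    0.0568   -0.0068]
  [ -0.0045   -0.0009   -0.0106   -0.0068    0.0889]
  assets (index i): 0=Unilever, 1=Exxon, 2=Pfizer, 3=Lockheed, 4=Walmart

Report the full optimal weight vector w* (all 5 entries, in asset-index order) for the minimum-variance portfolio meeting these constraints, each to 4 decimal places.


0.6432  0.1094  -0.0877  0.0577  0.2774

u=Σ⁻¹μ = [4.0478  1.5344  0.0410  1.4057  2.1326]
v=Σ⁻¹𝟙 = [18.5912  18.1097  7.9415  20.0902  14.8566]
a=μᵀu=1.333502  b=𝟙ᵀu=9.161548  c=𝟙ᵀv=79.589185  D=ac−b²=22.198361
λ₁=(c·0.175−b)/D = (79.589185·0.175−9.161548)/22.198361 = 0.214726
λ₂=(a−b·0.175)/D = (1.333502−9.161548·0.175)/22.198361 = -0.012153
w* = 0.214726·u + -0.012153·v:
  w_0 = 0.214726·4.0478 + -0.012153·18.5912 = 0.6432  (Unilever)
  w_1 = 0.214726·1.5344 + -0.012153·18.1097 = 0.1094  (Exxon)
  w_2 = 0.214726·0.0410 + -0.012153·7.9415 = -0.0877  (Pfizer)
  w_3 = 0.214726·1.4057 + -0.012153·20.0902 = 0.0577  (Lockheed)
  w_4 = 0.214726·2.1326 + -0.012153·14.8566 = 0.2774  (Walmart)
Σw_i=1.0000  μᵀw=0.1750
σ²=wᵀΣw=λ₁·μ_p+λ₂ = 0.214726·0.175 + -0.012153 = 0.025424 ≈ 0.0254


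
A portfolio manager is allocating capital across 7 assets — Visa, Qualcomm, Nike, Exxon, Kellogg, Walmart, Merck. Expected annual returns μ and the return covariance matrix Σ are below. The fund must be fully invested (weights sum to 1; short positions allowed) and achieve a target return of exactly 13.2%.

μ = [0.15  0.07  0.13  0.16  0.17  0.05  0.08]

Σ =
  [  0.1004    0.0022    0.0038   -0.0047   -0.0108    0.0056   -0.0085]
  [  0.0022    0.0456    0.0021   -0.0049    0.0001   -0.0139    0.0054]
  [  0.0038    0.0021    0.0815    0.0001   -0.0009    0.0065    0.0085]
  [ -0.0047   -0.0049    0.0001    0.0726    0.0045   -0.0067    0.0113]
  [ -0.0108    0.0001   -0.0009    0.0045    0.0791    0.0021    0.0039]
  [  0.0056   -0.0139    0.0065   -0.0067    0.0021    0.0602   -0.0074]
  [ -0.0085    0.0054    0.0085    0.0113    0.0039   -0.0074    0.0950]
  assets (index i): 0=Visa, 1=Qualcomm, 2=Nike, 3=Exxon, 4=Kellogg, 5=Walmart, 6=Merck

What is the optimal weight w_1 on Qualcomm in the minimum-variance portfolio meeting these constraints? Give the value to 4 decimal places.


x=Σ⁻¹μ = [1.7213  1.9516  1.3374  2.3446  2.2069  1.2210  0.4911]
y=Σ⁻¹𝟙 = [10.4694  29.0759  8.3575  16.5400  12.1373  23.9058  8.4590]
a=μᵀx=1.419324  b=𝟙ᵀx=11.273953  c=𝟙ᵀy=108.944932  D=ac−b²=27.526188
λ₁=(c·0.132−b)/D = (108.944932·0.132−11.273953)/27.526188 = 0.112866
λ₂=(a−b·0.132)/D = (1.419324−11.273953·0.132)/27.526188 = -0.002501
w* = 0.112866·x + -0.002501·y:
  w_0 = 0.112866·1.7213 + -0.002501·10.4694 = 0.1681  (Visa)
  w_1 = 0.112866·1.9516 + -0.002501·29.0759 = 0.1476  (Qualcomm)
  w_2 = 0.112866·1.3374 + -0.002501·8.3575 = 0.1301  (Nike)
  w_3 = 0.112866·2.3446 + -0.002501·16.5400 = 0.2233  (Exxon)
  w_4 = 0.112866·2.2069 + -0.002501·12.1373 = 0.2187  (Kellogg)
  w_5 = 0.112866·1.2210 + -0.002501·23.9058 = 0.0780  (Walmart)
  w_6 = 0.112866·0.4911 + -0.002501·8.4590 = 0.0343  (Merck)
Σw_i=1.0000  μᵀw=0.1320
σ²=wᵀΣw=λ₁·μ_p+λ₂ = 0.112866·0.132 + -0.002501 = 0.012398 ≈ 0.0124

0.1476


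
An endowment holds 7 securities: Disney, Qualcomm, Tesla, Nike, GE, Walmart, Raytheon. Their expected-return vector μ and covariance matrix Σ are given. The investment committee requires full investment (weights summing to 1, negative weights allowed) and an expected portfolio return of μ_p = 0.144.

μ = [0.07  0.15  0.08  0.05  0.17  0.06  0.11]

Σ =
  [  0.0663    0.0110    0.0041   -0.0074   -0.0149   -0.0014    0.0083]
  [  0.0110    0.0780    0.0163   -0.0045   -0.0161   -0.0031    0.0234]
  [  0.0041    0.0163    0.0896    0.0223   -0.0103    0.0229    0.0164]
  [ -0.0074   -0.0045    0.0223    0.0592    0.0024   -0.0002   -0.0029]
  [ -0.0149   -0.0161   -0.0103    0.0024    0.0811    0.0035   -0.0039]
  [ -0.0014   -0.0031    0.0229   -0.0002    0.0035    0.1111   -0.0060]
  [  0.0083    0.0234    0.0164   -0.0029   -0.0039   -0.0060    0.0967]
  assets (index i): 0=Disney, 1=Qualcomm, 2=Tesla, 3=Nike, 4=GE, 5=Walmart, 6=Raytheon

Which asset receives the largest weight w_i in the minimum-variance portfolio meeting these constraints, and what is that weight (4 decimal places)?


GE (0.4367)

p=Σ⁻¹μ = [1.3524  2.1386  0.2681  0.9951  2.7822  0.5098  0.6322]
q=Σ⁻¹𝟙 = [18.2859  12.8899  1.5860  19.2227  17.8360  9.1281  7.2458]
a=μᵀp=1.059762  b=𝟙ᵀp=8.678347  c=𝟙ᵀq=86.194316  D=ac−b²=16.031733
λ₁=(c·0.144−b)/D = (86.194316·0.144−8.678347)/16.031733 = 0.232890
λ₂=(a−b·0.144)/D = (1.059762−8.678347·0.144)/16.031733 = -0.011847
w* = 0.232890·p + -0.011847·q:
  w_0 = 0.232890·1.3524 + -0.011847·18.2859 = 0.0983  (Disney)
  w_1 = 0.232890·2.1386 + -0.011847·12.8899 = 0.3454  (Qualcomm)
  w_2 = 0.232890·0.2681 + -0.011847·1.5860 = 0.0436  (Tesla)
  w_3 = 0.232890·0.9951 + -0.011847·19.2227 = 0.0040  (Nike)
  w_4 = 0.232890·2.7822 + -0.011847·17.8360 = 0.4367  (GE)
  w_5 = 0.232890·0.5098 + -0.011847·9.1281 = 0.0106  (Walmart)
  w_6 = 0.232890·0.6322 + -0.011847·7.2458 = 0.0614  (Raytheon)
Σw_i=1.0000  μᵀw=0.1440
σ²=wᵀΣw=λ₁·μ_p+λ₂ = 0.232890·0.144 + -0.011847 = 0.021690 ≈ 0.0217


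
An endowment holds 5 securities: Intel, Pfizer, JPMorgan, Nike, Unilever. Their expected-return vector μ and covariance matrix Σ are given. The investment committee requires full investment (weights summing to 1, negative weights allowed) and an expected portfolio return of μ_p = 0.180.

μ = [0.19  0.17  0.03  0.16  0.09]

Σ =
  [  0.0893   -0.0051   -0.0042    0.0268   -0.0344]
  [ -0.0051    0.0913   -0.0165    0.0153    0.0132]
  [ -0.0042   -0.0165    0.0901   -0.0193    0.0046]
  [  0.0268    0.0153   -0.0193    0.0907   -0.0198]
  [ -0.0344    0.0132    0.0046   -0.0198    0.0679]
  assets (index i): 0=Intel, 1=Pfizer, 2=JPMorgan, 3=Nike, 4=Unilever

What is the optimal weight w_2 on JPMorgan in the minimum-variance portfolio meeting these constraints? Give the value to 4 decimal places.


-0.1548

x=Σ⁻¹μ = [2.9265  1.5300  0.9164  1.4640  2.8755]
y=Σ⁻¹𝟙 = [18.1734  8.9448  15.0514  12.7861  24.9046]
a=μᵀx=1.336652  b=𝟙ᵀx=9.712300  c=𝟙ᵀy=79.860306  D=ac−b²=12.416642
λ₁=(c·0.180−b)/D = (79.860306·0.180−9.712300)/12.416642 = 0.375509
λ₂=(a−b·0.180)/D = (1.336652−9.712300·0.180)/12.416642 = -0.033146
w* = 0.375509·x + -0.033146·y:
  w_0 = 0.375509·2.9265 + -0.033146·18.1734 = 0.4965  (Intel)
  w_1 = 0.375509·1.5300 + -0.033146·8.9448 = 0.2780  (Pfizer)
  w_2 = 0.375509·0.9164 + -0.033146·15.0514 = -0.1548  (JPMorgan)
  w_3 = 0.375509·1.4640 + -0.033146·12.7861 = 0.1259  (Nike)
  w_4 = 0.375509·2.8755 + -0.033146·24.9046 = 0.2543  (Unilever)
Σw_i=1.0000  μᵀw=0.1800
σ²=wᵀΣw=λ₁·μ_p+λ₂ = 0.375509·0.180 + -0.033146 = 0.034446 ≈ 0.0344


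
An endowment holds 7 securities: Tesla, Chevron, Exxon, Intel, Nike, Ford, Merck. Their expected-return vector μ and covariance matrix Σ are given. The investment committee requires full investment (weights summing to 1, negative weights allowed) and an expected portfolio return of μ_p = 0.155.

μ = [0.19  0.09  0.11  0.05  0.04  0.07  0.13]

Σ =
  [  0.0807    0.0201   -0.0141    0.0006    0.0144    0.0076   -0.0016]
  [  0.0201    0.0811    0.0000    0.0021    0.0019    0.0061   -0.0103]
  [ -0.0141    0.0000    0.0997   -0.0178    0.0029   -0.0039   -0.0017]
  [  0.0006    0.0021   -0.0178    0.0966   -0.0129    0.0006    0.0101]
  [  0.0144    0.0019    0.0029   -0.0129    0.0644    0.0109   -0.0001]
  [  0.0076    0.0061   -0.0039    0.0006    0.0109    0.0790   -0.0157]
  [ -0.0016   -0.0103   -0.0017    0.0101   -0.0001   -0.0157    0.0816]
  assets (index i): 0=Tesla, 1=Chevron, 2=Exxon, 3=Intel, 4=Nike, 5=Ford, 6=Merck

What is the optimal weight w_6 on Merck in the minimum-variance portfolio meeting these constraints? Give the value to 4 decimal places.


p=Σ⁻¹μ = [2.4210  0.6568  1.6241  0.5732  -0.0751  1.0645  1.8911]
q=Σ⁻¹𝟙 = [8.9077  10.4245  13.9388  12.7363  13.0158  12.7590  14.9302]
a=μᵀp=1.043756  b=𝟙ᵀp=8.155452  c=𝟙ᵀq=86.712418  D=ac−b²=23.995195
λ₁=(c·0.155−b)/D = (86.712418·0.155−8.155452)/23.995195 = 0.220251
λ₂=(a−b·0.155)/D = (1.043756−8.155452·0.155)/23.995195 = -0.009183
w* = 0.220251·p + -0.009183·q:
  w_0 = 0.220251·2.4210 + -0.009183·8.9077 = 0.4514  (Tesla)
  w_1 = 0.220251·0.6568 + -0.009183·10.4245 = 0.0489  (Chevron)
  w_2 = 0.220251·1.6241 + -0.009183·13.9388 = 0.2297  (Exxon)
  w_3 = 0.220251·0.5732 + -0.009183·12.7363 = 0.0093  (Intel)
  w_4 = 0.220251·-0.0751 + -0.009183·13.0158 = -0.1361  (Nike)
  w_5 = 0.220251·1.0645 + -0.009183·12.7590 = 0.1173  (Ford)
  w_6 = 0.220251·1.8911 + -0.009183·14.9302 = 0.2794  (Merck)
Σw_i=1.0000  μᵀw=0.1550
σ²=wᵀΣw=λ₁·μ_p+λ₂ = 0.220251·0.155 + -0.009183 = 0.024956 ≈ 0.0250

0.2794


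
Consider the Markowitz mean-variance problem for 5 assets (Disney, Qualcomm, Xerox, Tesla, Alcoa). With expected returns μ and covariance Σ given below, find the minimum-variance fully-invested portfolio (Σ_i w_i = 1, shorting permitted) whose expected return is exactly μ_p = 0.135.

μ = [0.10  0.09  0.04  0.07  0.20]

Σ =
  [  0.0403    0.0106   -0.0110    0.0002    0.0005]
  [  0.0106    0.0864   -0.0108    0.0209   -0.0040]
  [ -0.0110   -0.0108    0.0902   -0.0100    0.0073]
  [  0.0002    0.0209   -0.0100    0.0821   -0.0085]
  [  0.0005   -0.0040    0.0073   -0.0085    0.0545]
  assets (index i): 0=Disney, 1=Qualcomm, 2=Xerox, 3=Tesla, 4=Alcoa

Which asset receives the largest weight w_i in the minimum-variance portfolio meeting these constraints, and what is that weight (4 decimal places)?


u=Σ⁻¹μ = [2.4130  0.7277  0.6436  1.1324  3.7914]
v=Σ⁻¹𝟙 = [26.6565  7.7076  15.2865  13.9615  18.7997]
a=μᵀu=1.170083  b=𝟙ᵀu=8.708047  c=𝟙ᵀv=82.411882  D=ac−b²=20.598664
λ₁=(c·0.135−b)/D = (82.411882·0.135−8.708047)/20.598664 = 0.117365
λ₂=(a−b·0.135)/D = (1.170083−8.708047·0.135)/20.598664 = -0.000267
w* = 0.117365·u + -0.000267·v:
  w_0 = 0.117365·2.4130 + -0.000267·26.6565 = 0.2761  (Disney)
  w_1 = 0.117365·0.7277 + -0.000267·7.7076 = 0.0833  (Qualcomm)
  w_2 = 0.117365·0.6436 + -0.000267·15.2865 = 0.0714  (Xerox)
  w_3 = 0.117365·1.1324 + -0.000267·13.9615 = 0.1292  (Tesla)
  w_4 = 0.117365·3.7914 + -0.000267·18.7997 = 0.4400  (Alcoa)
Σw_i=1.0000  μᵀw=0.1350
σ²=wᵀΣw=λ₁·μ_p+λ₂ = 0.117365·0.135 + -0.000267 = 0.015577 ≈ 0.0156

Alcoa (0.4400)


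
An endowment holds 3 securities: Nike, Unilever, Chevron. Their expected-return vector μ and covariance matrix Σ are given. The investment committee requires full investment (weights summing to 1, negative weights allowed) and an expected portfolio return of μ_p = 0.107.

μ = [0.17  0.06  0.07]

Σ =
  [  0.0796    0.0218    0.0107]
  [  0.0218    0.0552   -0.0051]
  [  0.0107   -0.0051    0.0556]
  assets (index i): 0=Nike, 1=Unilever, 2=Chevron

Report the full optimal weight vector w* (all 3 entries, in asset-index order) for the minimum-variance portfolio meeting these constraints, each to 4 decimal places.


0.3952  0.2521  0.3527

x=Σ⁻¹μ = [1.8937  0.4253  0.9336]
y=Σ⁻¹𝟙 = [5.1888  17.7870  18.6186]
a=μᵀx=0.412799  b=𝟙ᵀx=3.252608  c=𝟙ᵀy=41.594307  D=ac−b²=6.590632
λ₁=(c·0.107−b)/D = (41.594307·0.107−3.252608)/6.590632 = 0.181771
λ₂=(a−b·0.107)/D = (0.412799−3.252608·0.107)/6.590632 = 0.009828
w* = 0.181771·x + 0.009828·y:
  w_0 = 0.181771·1.8937 + 0.009828·5.1888 = 0.3952  (Nike)
  w_1 = 0.181771·0.4253 + 0.009828·17.7870 = 0.2521  (Unilever)
  w_2 = 0.181771·0.9336 + 0.009828·18.6186 = 0.3527  (Chevron)
Σw_i=1.0000  μᵀw=0.1070
σ²=wᵀΣw=λ₁·μ_p+λ₂ = 0.181771·0.107 + 0.009828 = 0.029277 ≈ 0.0293


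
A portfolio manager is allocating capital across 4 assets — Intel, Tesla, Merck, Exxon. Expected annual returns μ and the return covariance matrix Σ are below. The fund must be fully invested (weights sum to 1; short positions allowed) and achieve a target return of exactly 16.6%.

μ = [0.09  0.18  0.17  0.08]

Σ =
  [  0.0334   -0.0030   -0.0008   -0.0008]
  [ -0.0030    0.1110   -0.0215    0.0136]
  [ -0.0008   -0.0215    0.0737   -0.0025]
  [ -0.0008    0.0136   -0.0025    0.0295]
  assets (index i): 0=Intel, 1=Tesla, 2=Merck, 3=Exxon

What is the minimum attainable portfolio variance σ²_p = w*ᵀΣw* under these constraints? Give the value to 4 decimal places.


u=Σ⁻¹μ = [2.9990  2.0251  3.0017  2.1140]
v=Σ⁻¹𝟙 = [31.9740  9.3963  17.7401  31.9369]
a=μᵀu=1.313829  b=𝟙ᵀu=10.139758  c=𝟙ᵀv=91.047271  D=ac−b²=16.805813
λ₁=(c·0.166−b)/D = (91.047271·0.166−10.139758)/16.805813 = 0.295974
λ₂=(a−b·0.166)/D = (1.313829−10.139758·0.166)/16.805813 = -0.021979
w* = 0.295974·u + -0.021979·v:
  w_0 = 0.295974·2.9990 + -0.021979·31.9740 = 0.1849  (Intel)
  w_1 = 0.295974·2.0251 + -0.021979·9.3963 = 0.3928  (Tesla)
  w_2 = 0.295974·3.0017 + -0.021979·17.7401 = 0.4985  (Merck)
  w_3 = 0.295974·2.1140 + -0.021979·31.9369 = -0.0763  (Exxon)
Σw_i=1.0000  μᵀw=0.1660
σ²=wᵀΣw=λ₁·μ_p+λ₂ = 0.295974·0.166 + -0.021979 = 0.027153 ≈ 0.0272

0.0272


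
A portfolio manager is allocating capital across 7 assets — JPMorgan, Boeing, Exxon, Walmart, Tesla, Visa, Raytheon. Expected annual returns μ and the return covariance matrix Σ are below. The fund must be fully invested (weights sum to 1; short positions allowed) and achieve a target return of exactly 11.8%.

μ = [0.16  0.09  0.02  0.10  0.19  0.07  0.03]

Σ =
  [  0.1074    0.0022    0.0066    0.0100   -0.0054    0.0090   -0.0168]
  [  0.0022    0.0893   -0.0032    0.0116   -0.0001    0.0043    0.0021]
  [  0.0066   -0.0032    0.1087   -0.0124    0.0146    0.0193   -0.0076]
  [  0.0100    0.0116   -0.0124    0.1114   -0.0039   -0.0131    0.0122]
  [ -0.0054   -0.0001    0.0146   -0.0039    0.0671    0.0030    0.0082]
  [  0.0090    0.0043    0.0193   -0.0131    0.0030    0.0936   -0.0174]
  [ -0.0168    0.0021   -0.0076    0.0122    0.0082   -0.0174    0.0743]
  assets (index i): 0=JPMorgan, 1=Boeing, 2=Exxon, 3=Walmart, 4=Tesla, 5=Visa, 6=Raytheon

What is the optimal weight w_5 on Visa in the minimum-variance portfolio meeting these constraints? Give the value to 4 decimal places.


0.1308

u=Σ⁻¹μ = [1.5741  0.8163  -0.2969  0.7811  2.9870  0.7109  0.4148]
v=Σ⁻¹𝟙 = [10.1325  9.2552  7.2215  7.9040  12.1130  11.5425  16.2955]
a=μᵀu=1.027225  b=𝟙ᵀu=6.987305  c=𝟙ᵀv=74.464221  D=ac−b²=27.669076
λ₁=(c·0.118−b)/D = (74.464221·0.118−6.987305)/27.669076 = 0.065036
λ₂=(a−b·0.118)/D = (1.027225−6.987305·0.118)/27.669076 = 0.007327
w* = 0.065036·u + 0.007327·v:
  w_0 = 0.065036·1.5741 + 0.007327·10.1325 = 0.1766  (JPMorgan)
  w_1 = 0.065036·0.8163 + 0.007327·9.2552 = 0.1209  (Boeing)
  w_2 = 0.065036·-0.2969 + 0.007327·7.2215 = 0.0336  (Exxon)
  w_3 = 0.065036·0.7811 + 0.007327·7.9040 = 0.1087  (Walmart)
  w_4 = 0.065036·2.9870 + 0.007327·12.1130 = 0.2830  (Tesla)
  w_5 = 0.065036·0.7109 + 0.007327·11.5425 = 0.1308  (Visa)
  w_6 = 0.065036·0.4148 + 0.007327·16.2955 = 0.1464  (Raytheon)
Σw_i=1.0000  μᵀw=0.1180
σ²=wᵀΣw=λ₁·μ_p+λ₂ = 0.065036·0.118 + 0.007327 = 0.015001 ≈ 0.0150


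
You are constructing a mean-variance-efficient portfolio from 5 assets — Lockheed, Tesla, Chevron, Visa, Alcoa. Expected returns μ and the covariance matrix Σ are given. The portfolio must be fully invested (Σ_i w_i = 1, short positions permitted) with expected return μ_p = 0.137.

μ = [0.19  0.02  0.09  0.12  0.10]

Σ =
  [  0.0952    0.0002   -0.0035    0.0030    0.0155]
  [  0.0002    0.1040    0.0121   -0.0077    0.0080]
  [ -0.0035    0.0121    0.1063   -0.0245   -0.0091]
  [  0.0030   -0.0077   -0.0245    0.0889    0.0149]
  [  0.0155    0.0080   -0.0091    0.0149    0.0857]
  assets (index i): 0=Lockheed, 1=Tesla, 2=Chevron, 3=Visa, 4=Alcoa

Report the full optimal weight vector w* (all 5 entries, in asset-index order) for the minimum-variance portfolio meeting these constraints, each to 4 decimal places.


p=Σ⁻¹μ = [1.8832  0.0972  1.3117  1.5408  0.6886]
q=Σ⁻¹𝟙 = [9.1881  8.5235  12.6152  13.7868  8.1537]
a=μᵀp=0.731544  b=𝟙ᵀp=5.521369  c=𝟙ᵀq=52.267387  D=ac−b²=7.750394
λ₁=(c·0.137−b)/D = (52.267387·0.137−5.521369)/7.750394 = 0.211507
λ₂=(a−b·0.137)/D = (0.731544−5.521369·0.137)/7.750394 = -0.003211
w* = 0.211507·p + -0.003211·q:
  w_0 = 0.211507·1.8832 + -0.003211·9.1881 = 0.3688  (Lockheed)
  w_1 = 0.211507·0.0972 + -0.003211·8.5235 = -0.0068  (Tesla)
  w_2 = 0.211507·1.3117 + -0.003211·12.6152 = 0.2369  (Chevron)
  w_3 = 0.211507·1.5408 + -0.003211·13.7868 = 0.2816  (Visa)
  w_4 = 0.211507·0.6886 + -0.003211·8.1537 = 0.1195  (Alcoa)
Σw_i=1.0000  μᵀw=0.1370
σ²=wᵀΣw=λ₁·μ_p+λ₂ = 0.211507·0.137 + -0.003211 = 0.025766 ≈ 0.0258

0.3688  -0.0068  0.2369  0.2816  0.1195


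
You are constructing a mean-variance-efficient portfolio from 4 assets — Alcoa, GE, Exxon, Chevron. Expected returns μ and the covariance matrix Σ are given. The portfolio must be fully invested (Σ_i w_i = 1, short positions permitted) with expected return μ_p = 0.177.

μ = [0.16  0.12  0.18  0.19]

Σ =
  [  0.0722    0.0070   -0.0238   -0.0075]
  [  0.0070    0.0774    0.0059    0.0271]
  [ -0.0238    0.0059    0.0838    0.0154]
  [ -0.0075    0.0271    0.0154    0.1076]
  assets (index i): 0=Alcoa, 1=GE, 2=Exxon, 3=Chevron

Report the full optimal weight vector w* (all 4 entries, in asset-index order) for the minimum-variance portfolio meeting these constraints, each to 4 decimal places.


p=Σ⁻¹μ = [3.2247  0.5371  2.7576  1.4606]
q=Σ⁻¹𝟙 = [18.8972  7.7746  15.5722  6.4240]
a=μᵀp=1.354296  b=𝟙ᵀp=7.980068  c=𝟙ᵀq=48.668032  D=ac−b²=2.229418
λ₁=(c·0.177−b)/D = (48.668032·0.177−7.980068)/2.229418 = 0.284457
λ₂=(a−b·0.177)/D = (1.354296−7.980068·0.177)/2.229418 = -0.026095
w* = 0.284457·p + -0.026095·q:
  w_0 = 0.284457·3.2247 + -0.026095·18.8972 = 0.4242  (Alcoa)
  w_1 = 0.284457·0.5371 + -0.026095·7.7746 = -0.0501  (GE)
  w_2 = 0.284457·2.7576 + -0.026095·15.5722 = 0.3781  (Exxon)
  w_3 = 0.284457·1.4606 + -0.026095·6.4240 = 0.2478  (Chevron)
Σw_i=1.0000  μᵀw=0.1770
σ²=wᵀΣw=λ₁·μ_p+λ₂ = 0.284457·0.177 + -0.026095 = 0.024254 ≈ 0.0243

0.4242  -0.0501  0.3781  0.2478
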